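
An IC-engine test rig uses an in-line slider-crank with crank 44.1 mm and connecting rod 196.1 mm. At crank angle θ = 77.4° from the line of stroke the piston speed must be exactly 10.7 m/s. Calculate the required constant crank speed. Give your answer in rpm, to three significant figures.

For an in-line slider-crank, |v_piston| = rω|sinθ|·[1 + r cosθ/√(L² − r² sin²θ)].
With r = 0.0441 m, L = 0.1961 m, θ = 77.4°: the bracketed kinematic factor |dx/dθ| = 0.045202 m.
ω = v/|dx/dθ| = 10.7/0.045202 = 236.72 rad/s.
N = 60ω/(2π) = 2260.5 rpm.

2260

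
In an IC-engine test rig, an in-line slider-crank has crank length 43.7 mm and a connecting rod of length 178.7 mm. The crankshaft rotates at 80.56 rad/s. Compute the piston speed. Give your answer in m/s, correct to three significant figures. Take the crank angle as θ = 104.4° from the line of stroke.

ω = 80.56 rad/s
For an in-line slider-crank, x = r cosθ + √(L² − r² sin²θ), so v = −rω sinθ·[1 + r cosθ/√(L² − r² sin²θ)].
With r = 0.0437 m, L = 0.1787 m, θ = 104.4°: √(L² − r² sin²θ) = 0.17361 m.
v = −0.0437·80.56·0.96858·[1 + 0.0437·-0.24869/0.17361] = -3.1964 m/s.
|v| = 3.1964 m/s.

3.20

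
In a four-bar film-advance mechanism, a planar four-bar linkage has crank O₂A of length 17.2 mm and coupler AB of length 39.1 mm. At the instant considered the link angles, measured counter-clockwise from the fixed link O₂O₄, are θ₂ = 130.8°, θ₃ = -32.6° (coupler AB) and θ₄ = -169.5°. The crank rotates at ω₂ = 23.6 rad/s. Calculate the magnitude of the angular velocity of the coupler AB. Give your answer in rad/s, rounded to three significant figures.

ω₂ = 23.6 rad/s
Differentiating the loop-closure r₂e^{iθ₂}+r₃e^{iθ₃}=r₁+r₄e^{iθ₄} gives r₂ω₂e^{iθ₂}+r₃ω₃e^{iθ₃}=r₄ω₄e^{iθ₄}.
Eliminating the other unknown: ω₃ = r₂ω₂ sin(θ₄−θ₂) / [r₃ sin(θ₃−θ₄)].
Numerator sine = +0.86340; denominator sine = +0.68327.
Result = 0.0172·23.6·(+0.86340) / (0.0391·(+0.68327)) = +13.118 rad/s; magnitude 13.118 rad/s.

13.1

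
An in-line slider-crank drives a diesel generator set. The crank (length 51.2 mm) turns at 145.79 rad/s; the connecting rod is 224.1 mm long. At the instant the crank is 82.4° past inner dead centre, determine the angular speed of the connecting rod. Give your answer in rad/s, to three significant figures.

4.52

ω = 145.8 rad/s
The rod makes angle φ with the slider axis where L sinφ = r sinθ; differentiating, L cosφ·φ̇ = r ω cosθ.
L cosφ = √(L² − r² sin²θ) = 0.21828 m.
|ω_rod| = r ω |cosθ| / √(L² − r² sin²θ) = 0.0512·145.8·0.13226/0.21828 = 4.5228 rad/s.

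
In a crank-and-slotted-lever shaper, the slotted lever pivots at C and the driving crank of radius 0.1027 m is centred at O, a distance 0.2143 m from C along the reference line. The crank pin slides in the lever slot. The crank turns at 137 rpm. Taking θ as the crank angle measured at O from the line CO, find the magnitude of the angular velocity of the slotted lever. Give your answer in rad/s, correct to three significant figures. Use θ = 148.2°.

ω = 14.35 rad/s (from 137 rpm).
Crank pin A relative to C: A = (d + r cosθ, r sinθ); lever angle φ = atan2(r sinθ, d + r cosθ).
Differentiating tanφ: φ̇ = rω(d cosθ + r)/(d² + r² + 2dr cosθ).
d² + r² + 2dr cosθ = |CA|² = 0.0190619 m²;  d cosθ + r = -0.079432 m.
|ω_lever| = |0.1027·14.35·-0.079432| / 0.0190619 = 6.1397 rad/s.

6.14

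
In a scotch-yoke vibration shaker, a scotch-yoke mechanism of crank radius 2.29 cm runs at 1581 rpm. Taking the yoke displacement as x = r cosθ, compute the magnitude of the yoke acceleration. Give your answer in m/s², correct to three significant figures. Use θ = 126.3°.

372

ω = 165.6 rad/s (from 1581 rpm).
x = r cosθ ⇒ ẍ = −rω² cosθ (ω constant).
|a| = rω²|cosθ| = 0.0229·(165.6)²·|cos 126.3°| = 371.61 m/s².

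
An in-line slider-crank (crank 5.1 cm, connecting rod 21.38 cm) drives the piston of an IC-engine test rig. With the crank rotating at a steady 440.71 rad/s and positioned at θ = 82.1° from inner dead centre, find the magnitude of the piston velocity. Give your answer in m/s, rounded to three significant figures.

ω = 440.7 rad/s
For an in-line slider-crank, x = r cosθ + √(L² − r² sin²θ), so v = −rω sinθ·[1 + r cosθ/√(L² − r² sin²θ)].
With r = 0.051 m, L = 0.2138 m, θ = 82.1°: √(L² − r² sin²θ) = 0.20775 m.
v = −0.051·440.7·0.99051·[1 + 0.051·0.13744/0.20775] = -23.014 m/s.
|v| = 23.014 m/s.

23.0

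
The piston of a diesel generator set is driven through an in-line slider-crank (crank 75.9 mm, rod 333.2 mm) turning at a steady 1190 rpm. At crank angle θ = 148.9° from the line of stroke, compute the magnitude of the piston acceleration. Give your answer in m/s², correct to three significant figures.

ω = 2π·1190/60 = 124.6 rad/s
x(θ) = r cosθ + √(L² − r² sin²θ); with ω constant, a = ω²·d²x/dθ².
d²x/dθ² = −r cosθ − r²(cos2θ)/√u − r⁴ sin²2θ/(4u^{3/2}),  u = L² − r² sin²θ = 0.109485 m².
Substituting r = 0.0759 m, L = 0.3332 m, θ = 148.9°: d²x/dθ² = +0.056692 m.
a = ω²·d²x/dθ² = (124.6)²·(+0.056692) = +880.38 m/s²;  |a| = 880.38 m/s².

880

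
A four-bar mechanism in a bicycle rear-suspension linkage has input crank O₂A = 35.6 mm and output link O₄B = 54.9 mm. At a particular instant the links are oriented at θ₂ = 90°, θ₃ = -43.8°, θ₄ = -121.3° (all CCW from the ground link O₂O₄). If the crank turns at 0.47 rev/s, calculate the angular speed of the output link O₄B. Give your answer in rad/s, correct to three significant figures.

ω₂ = 2.953 rad/s (from 0.47 rev/s).
Differentiating the loop-closure r₂e^{iθ₂}+r₃e^{iθ₃}=r₁+r₄e^{iθ₄} gives r₂ω₂e^{iθ₂}+r₃ω₃e^{iθ₃}=r₄ω₄e^{iθ₄}.
Eliminating the other unknown: ω₄ = r₂ω₂ sin(θ₂−θ₃) / [r₄ sin(θ₄−θ₃)].
Numerator sine = +0.72176; denominator sine = -0.97630.
Result = 0.0356·2.953·(+0.72176) / (0.0549·(-0.97630)) = -1.4157 rad/s; magnitude 1.4157 rad/s.

1.42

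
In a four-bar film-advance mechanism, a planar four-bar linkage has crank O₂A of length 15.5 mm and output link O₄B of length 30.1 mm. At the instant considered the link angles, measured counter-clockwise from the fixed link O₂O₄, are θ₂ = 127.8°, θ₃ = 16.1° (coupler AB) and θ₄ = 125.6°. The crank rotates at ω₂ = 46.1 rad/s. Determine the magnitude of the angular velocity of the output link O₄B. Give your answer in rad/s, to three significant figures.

ω₂ = 46.1 rad/s
Differentiating the loop-closure r₂e^{iθ₂}+r₃e^{iθ₃}=r₁+r₄e^{iθ₄} gives r₂ω₂e^{iθ₂}+r₃ω₃e^{iθ₃}=r₄ω₄e^{iθ₄}.
Eliminating the other unknown: ω₄ = r₂ω₂ sin(θ₂−θ₃) / [r₄ sin(θ₄−θ₃)].
Numerator sine = +0.92913; denominator sine = +0.94264.
Result = 0.0155·46.1·(+0.92913) / (0.0301·(+0.94264)) = +23.399 rad/s; magnitude 23.399 rad/s.

23.4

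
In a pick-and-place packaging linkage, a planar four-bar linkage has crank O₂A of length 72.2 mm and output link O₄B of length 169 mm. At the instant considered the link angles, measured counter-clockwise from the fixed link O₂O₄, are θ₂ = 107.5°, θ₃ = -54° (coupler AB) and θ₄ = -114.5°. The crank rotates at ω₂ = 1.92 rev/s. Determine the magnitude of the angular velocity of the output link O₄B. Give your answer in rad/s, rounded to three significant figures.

ω₂ = 12.06 rad/s (from 1.92 rev/s).
Differentiating the loop-closure r₂e^{iθ₂}+r₃e^{iθ₃}=r₁+r₄e^{iθ₄} gives r₂ω₂e^{iθ₂}+r₃ω₃e^{iθ₃}=r₄ω₄e^{iθ₄}.
Eliminating the other unknown: ω₄ = r₂ω₂ sin(θ₂−θ₃) / [r₄ sin(θ₄−θ₃)].
Numerator sine = +0.31730; denominator sine = -0.87036.
Result = 0.0722·12.06·(+0.31730) / (0.169·(-0.87036)) = -1.8789 rad/s; magnitude 1.8789 rad/s.

1.88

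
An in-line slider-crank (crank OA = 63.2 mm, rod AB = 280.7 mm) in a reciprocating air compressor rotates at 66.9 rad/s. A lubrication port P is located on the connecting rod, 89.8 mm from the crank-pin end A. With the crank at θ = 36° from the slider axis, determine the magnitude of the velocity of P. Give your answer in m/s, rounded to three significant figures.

3.51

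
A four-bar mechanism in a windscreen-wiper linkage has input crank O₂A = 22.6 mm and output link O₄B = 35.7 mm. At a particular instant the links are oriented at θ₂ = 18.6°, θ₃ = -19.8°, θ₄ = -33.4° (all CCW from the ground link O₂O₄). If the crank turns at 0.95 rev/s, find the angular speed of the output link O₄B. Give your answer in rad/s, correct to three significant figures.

ω₂ = 5.969 rad/s (from 0.95 rev/s).
Differentiating the loop-closure r₂e^{iθ₂}+r₃e^{iθ₃}=r₁+r₄e^{iθ₄} gives r₂ω₂e^{iθ₂}+r₃ω₃e^{iθ₃}=r₄ω₄e^{iθ₄}.
Eliminating the other unknown: ω₄ = r₂ω₂ sin(θ₂−θ₃) / [r₄ sin(θ₄−θ₃)].
Numerator sine = +0.62115; denominator sine = -0.23514.
Result = 0.0226·5.969·(+0.62115) / (0.0357·(-0.23514)) = -9.9818 rad/s; magnitude 9.9818 rad/s.

9.98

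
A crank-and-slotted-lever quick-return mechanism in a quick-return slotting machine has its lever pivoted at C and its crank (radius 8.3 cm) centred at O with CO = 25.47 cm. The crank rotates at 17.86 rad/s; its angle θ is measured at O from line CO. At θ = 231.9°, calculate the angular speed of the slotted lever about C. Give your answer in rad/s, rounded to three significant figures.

2.41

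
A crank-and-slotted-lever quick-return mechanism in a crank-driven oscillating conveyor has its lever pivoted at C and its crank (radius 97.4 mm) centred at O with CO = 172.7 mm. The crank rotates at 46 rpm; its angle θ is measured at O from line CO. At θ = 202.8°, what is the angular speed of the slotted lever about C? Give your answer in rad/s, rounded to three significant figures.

3.49

ω = 4.817 rad/s (from 46 rpm).
Crank pin A relative to C: A = (d + r cosθ, r sinθ); lever angle φ = atan2(r sinθ, d + r cosθ).
Differentiating tanφ: φ̇ = rω(d cosθ + r)/(d² + r² + 2dr cosθ).
d² + r² + 2dr cosθ = |CA|² = 0.00829877 m²;  d cosθ + r = -0.061806 m.
|ω_lever| = |0.0974·4.817·-0.061806| / 0.00829877 = 3.4943 rad/s.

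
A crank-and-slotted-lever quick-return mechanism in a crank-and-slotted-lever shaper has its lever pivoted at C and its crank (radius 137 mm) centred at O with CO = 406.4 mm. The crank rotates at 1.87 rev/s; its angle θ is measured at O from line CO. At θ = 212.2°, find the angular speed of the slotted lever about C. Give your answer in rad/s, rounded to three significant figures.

ω = 11.75 rad/s (from 1.87 rev/s).
Crank pin A relative to C: A = (d + r cosθ, r sinθ); lever angle φ = atan2(r sinθ, d + r cosθ).
Differentiating tanφ: φ̇ = rω(d cosθ + r)/(d² + r² + 2dr cosθ).
d² + r² + 2dr cosθ = |CA|² = 0.0897033 m²;  d cosθ + r = -0.20689 m.
|ω_lever| = |0.137·11.75·-0.20689| / 0.0897033 = 3.7126 rad/s.

3.71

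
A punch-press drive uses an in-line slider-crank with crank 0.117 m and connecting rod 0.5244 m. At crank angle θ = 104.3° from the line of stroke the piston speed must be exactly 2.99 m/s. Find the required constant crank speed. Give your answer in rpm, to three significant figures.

For an in-line slider-crank, |v_piston| = rω|sinθ|·[1 + r cosθ/√(L² − r² sin²θ)].
With r = 0.117 m, L = 0.5244 m, θ = 104.3°: the bracketed kinematic factor |dx/dθ| = 0.10698 m.
ω = v/|dx/dθ| = 2.99/0.10698 = 27.95 rad/s.
N = 60ω/(2π) = 266.91 rpm.

267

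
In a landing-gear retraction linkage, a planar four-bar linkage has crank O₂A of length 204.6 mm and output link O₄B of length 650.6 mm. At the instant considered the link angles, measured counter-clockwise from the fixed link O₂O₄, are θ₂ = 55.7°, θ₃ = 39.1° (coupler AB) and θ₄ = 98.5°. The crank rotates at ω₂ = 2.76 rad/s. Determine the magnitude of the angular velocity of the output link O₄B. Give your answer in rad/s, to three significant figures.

0.288

ω₂ = 2.76 rad/s
Differentiating the loop-closure r₂e^{iθ₂}+r₃e^{iθ₃}=r₁+r₄e^{iθ₄} gives r₂ω₂e^{iθ₂}+r₃ω₃e^{iθ₃}=r₄ω₄e^{iθ₄}.
Eliminating the other unknown: ω₄ = r₂ω₂ sin(θ₂−θ₃) / [r₄ sin(θ₄−θ₃)].
Numerator sine = +0.28569; denominator sine = +0.86074.
Result = 0.2046·2.76·(+0.28569) / (0.6506·(+0.86074)) = +0.28808 rad/s; magnitude 0.28808 rad/s.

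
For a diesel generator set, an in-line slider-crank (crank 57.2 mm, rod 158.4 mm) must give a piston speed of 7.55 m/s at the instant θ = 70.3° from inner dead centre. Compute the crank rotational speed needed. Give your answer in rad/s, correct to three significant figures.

For an in-line slider-crank, |v_piston| = rω|sinθ|·[1 + r cosθ/√(L² − r² sin²θ)].
With r = 0.0572 m, L = 0.1584 m, θ = 70.3°: the bracketed kinematic factor |dx/dθ| = 0.060823 m.
ω = v/|dx/dθ| = 7.55/0.060823 = 124.13 rad/s.

124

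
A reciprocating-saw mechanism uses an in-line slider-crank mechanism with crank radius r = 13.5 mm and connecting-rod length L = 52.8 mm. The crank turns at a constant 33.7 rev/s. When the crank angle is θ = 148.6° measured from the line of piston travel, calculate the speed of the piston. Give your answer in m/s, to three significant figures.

1.16

ω = 2π·33.7 = 211.7 rad/s
For an in-line slider-crank, x = r cosθ + √(L² − r² sin²θ), so v = −rω sinθ·[1 + r cosθ/√(L² − r² sin²θ)].
With r = 0.0135 m, L = 0.0528 m, θ = 148.6°: √(L² − r² sin²θ) = 0.052329 m.
v = −0.0135·211.7·0.52101·[1 + 0.0135·-0.85355/0.052329] = -1.1614 m/s.
|v| = 1.1614 m/s.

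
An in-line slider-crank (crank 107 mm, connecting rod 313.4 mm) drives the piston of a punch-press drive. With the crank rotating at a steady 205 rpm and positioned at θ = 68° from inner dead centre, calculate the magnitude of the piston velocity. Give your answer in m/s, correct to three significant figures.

2.42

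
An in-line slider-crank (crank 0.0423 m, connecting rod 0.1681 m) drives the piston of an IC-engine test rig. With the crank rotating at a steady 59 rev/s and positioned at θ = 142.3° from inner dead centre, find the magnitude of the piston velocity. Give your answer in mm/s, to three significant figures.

ω = 2π·59 = 370.7 rad/s
For an in-line slider-crank, x = r cosθ + √(L² − r² sin²θ), so v = −rω sinθ·[1 + r cosθ/√(L² − r² sin²θ)].
With r = 0.0423 m, L = 0.1681 m, θ = 142.3°: √(L² − r² sin²θ) = 0.1661 m.
v = −0.0423·370.7·0.61153·[1 + 0.0423·-0.79122/0.1661] = -7.6571 m/s.
|v| = 7.6571 m/s = 7657.1 mm/s.

7660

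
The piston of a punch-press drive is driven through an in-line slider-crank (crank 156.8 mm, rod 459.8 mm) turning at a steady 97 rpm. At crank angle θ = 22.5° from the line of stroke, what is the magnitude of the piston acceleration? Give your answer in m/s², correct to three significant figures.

19.0

ω = 2π·97/60 = 10.16 rad/s
x(θ) = r cosθ + √(L² − r² sin²θ); with ω constant, a = ω²·d²x/dθ².
d²x/dθ² = −r cosθ − r²(cos2θ)/√u − r⁴ sin²2θ/(4u^{3/2}),  u = L² − r² sin²θ = 0.207815 m².
Substituting r = 0.1568 m, L = 0.4598 m, θ = 22.5°: d²x/dθ² = -0.1838 m.
a = ω²·d²x/dθ² = (10.16)²·(-0.1838) = -18.965 m/s²;  |a| = 18.965 m/s².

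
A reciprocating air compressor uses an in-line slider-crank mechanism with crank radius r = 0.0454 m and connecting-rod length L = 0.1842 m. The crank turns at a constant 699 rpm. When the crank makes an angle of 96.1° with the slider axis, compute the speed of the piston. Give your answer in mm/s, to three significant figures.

3220

ω = 2π·699/60 = 73.2 rad/s
For an in-line slider-crank, x = r cosθ + √(L² − r² sin²θ), so v = −rω sinθ·[1 + r cosθ/√(L² − r² sin²θ)].
With r = 0.0454 m, L = 0.1842 m, θ = 96.1°: √(L² − r² sin²θ) = 0.17858 m.
v = −0.0454·73.2·0.99434·[1 + 0.0454·-0.10626/0.17858] = -3.2152 m/s.
|v| = 3.2152 m/s = 3215.2 mm/s.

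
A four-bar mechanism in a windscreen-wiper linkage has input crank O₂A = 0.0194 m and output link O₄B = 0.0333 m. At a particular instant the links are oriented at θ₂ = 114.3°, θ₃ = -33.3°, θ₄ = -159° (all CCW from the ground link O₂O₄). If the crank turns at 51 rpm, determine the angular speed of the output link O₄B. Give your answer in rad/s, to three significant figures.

2.05

ω₂ = 5.341 rad/s (from 51 rpm).
Differentiating the loop-closure r₂e^{iθ₂}+r₃e^{iθ₃}=r₁+r₄e^{iθ₄} gives r₂ω₂e^{iθ₂}+r₃ω₃e^{iθ₃}=r₄ω₄e^{iθ₄}.
Eliminating the other unknown: ω₄ = r₂ω₂ sin(θ₂−θ₃) / [r₄ sin(θ₄−θ₃)].
Numerator sine = +0.53583; denominator sine = -0.81208.
Result = 0.0194·5.341·(+0.53583) / (0.0333·(-0.81208)) = -2.053 rad/s; magnitude 2.053 rad/s.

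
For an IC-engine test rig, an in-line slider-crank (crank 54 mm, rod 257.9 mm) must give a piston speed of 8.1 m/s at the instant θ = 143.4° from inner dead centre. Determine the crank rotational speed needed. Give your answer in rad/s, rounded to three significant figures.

303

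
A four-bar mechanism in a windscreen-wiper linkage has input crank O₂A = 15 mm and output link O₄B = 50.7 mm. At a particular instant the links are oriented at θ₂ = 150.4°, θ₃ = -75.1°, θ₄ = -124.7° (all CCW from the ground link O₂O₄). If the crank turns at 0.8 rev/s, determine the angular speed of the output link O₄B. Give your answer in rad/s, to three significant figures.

1.39

ω₂ = 5.027 rad/s (from 0.8 rev/s).
Differentiating the loop-closure r₂e^{iθ₂}+r₃e^{iθ₃}=r₁+r₄e^{iθ₄} gives r₂ω₂e^{iθ₂}+r₃ω₃e^{iθ₃}=r₄ω₄e^{iθ₄}.
Eliminating the other unknown: ω₄ = r₂ω₂ sin(θ₂−θ₃) / [r₄ sin(θ₄−θ₃)].
Numerator sine = -0.71325; denominator sine = -0.76154.
Result = 0.015·5.027·(-0.71325) / (0.0507·(-0.76154)) = +1.3928 rad/s; magnitude 1.3928 rad/s.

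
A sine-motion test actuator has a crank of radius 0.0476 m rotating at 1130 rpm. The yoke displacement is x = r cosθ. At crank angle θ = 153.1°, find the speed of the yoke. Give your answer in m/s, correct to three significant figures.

ω = 118.3 rad/s (from 1130 rpm).
x = r cosθ ⇒ ẋ = −rω sinθ.
|v| = rω|sinθ| = 0.0476·118.3·|sin 153.1°| = 2.5484 m/s.

2.55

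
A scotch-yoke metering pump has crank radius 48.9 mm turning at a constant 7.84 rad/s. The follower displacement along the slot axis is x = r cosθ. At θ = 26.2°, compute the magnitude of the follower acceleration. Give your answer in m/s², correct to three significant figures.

2.70

ω = 7.84 rad/s
x = r cosθ ⇒ ẍ = −rω² cosθ (ω constant).
|a| = rω²|cosθ| = 0.0489·(7.84)²·|cos 26.2°| = 2.6969 m/s².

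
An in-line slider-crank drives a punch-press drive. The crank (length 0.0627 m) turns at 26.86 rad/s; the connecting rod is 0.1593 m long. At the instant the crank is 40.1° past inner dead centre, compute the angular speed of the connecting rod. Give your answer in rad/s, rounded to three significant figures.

8.36

ω = 26.86 rad/s
The rod makes angle φ with the slider axis where L sinφ = r sinθ; differentiating, L cosφ·φ̇ = r ω cosθ.
L cosφ = √(L² − r² sin²θ) = 0.1541 m.
|ω_rod| = r ω |cosθ| / √(L² − r² sin²θ) = 0.0627·26.86·0.76492/0.1541 = 8.3599 rad/s.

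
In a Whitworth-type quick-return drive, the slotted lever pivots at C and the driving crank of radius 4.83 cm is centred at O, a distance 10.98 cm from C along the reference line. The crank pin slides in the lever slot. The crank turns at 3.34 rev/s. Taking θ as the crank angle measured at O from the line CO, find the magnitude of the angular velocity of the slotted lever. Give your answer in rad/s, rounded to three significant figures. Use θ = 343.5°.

6.34

ω = 20.99 rad/s (from 3.34 rev/s).
Crank pin A relative to C: A = (d + r cosθ, r sinθ); lever angle φ = atan2(r sinθ, d + r cosθ).
Differentiating tanφ: φ̇ = rω(d cosθ + r)/(d² + r² + 2dr cosθ).
d² + r² + 2dr cosθ = |CA|² = 0.0245588 m²;  d cosθ + r = +0.15358 m.
|ω_lever| = |0.0483·20.99·+0.15358| / 0.0245588 = 6.3386 rad/s.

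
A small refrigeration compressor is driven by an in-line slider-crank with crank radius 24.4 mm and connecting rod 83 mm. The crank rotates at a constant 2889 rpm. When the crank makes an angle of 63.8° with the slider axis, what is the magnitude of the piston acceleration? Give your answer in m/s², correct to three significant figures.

581

ω = 2π·2889/60 = 302.5 rad/s
x(θ) = r cosθ + √(L² − r² sin²θ); with ω constant, a = ω²·d²x/dθ².
d²x/dθ² = −r cosθ − r²(cos2θ)/√u − r⁴ sin²2θ/(4u^{3/2}),  u = L² − r² sin²θ = 0.00640969 m².
Substituting r = 0.0244 m, L = 0.083 m, θ = 63.8°: d²x/dθ² = -0.0063439 m.
a = ω²·d²x/dθ² = (302.5)²·(-0.0063439) = -580.64 m/s²;  |a| = 580.64 m/s².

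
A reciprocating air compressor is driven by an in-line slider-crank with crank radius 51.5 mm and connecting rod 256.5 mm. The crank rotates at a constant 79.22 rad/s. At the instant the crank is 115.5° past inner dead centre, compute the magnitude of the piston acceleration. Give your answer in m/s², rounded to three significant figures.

ω = 79.22 rad/s
x(θ) = r cosθ + √(L² − r² sin²θ); with ω constant, a = ω²·d²x/dθ².
d²x/dθ² = −r cosθ − r²(cos2θ)/√u − r⁴ sin²2θ/(4u^{3/2}),  u = L² − r² sin²θ = 0.0636316 m².
Substituting r = 0.0515 m, L = 0.2565 m, θ = 115.5°: d²x/dθ² = +0.028722 m.
a = ω²·d²x/dθ² = (79.22)²·(+0.028722) = +180.25 m/s²;  |a| = 180.25 m/s².

180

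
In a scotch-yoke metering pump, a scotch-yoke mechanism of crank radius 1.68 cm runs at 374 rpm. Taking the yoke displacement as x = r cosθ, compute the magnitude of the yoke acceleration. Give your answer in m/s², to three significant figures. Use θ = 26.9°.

ω = 39.17 rad/s (from 374 rpm).
x = r cosθ ⇒ ẍ = −rω² cosθ (ω constant).
|a| = rω²|cosθ| = 0.0168·(39.17)²·|cos 26.9°| = 22.981 m/s².

23.0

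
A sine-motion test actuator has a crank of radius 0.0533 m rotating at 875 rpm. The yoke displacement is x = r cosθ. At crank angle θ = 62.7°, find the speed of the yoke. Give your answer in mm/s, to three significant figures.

4340

ω = 91.63 rad/s (from 875 rpm).
x = r cosθ ⇒ ẋ = −rω sinθ.
|v| = rω|sinθ| = 0.0533·91.63·|sin 62.7°| = 4.3399 m/s = 4339.9 mm/s.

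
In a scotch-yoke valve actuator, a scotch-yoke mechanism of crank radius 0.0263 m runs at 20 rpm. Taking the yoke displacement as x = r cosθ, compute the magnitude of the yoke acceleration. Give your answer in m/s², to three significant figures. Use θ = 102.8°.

ω = 2.094 rad/s (from 20 rpm).
x = r cosθ ⇒ ẍ = −rω² cosθ (ω constant).
|a| = rω²|cosθ| = 0.0263·(2.094)²·|cos 102.8°| = 0.025559 m/s².

0.0256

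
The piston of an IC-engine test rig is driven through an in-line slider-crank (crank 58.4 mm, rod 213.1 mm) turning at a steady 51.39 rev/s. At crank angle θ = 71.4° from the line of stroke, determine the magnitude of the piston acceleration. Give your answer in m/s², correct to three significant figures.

ω = 2π·51.4 = 322.9 rad/s
x(θ) = r cosθ + √(L² − r² sin²θ); with ω constant, a = ω²·d²x/dθ².
d²x/dθ² = −r cosθ − r²(cos2θ)/√u − r⁴ sin²2θ/(4u^{3/2}),  u = L² − r² sin²θ = 0.042348 m².
Substituting r = 0.0584 m, L = 0.2131 m, θ = 71.4°: d²x/dθ² = -0.0055481 m.
a = ω²·d²x/dθ² = (322.9)²·(-0.0055481) = -578.44 m/s²;  |a| = 578.44 m/s².

578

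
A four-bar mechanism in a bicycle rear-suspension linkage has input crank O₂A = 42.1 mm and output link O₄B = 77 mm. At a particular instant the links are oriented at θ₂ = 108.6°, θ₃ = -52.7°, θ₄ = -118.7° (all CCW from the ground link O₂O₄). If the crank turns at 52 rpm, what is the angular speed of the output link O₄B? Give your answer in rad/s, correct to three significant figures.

1.04

ω₂ = 5.445 rad/s (from 52 rpm).
Differentiating the loop-closure r₂e^{iθ₂}+r₃e^{iθ₃}=r₁+r₄e^{iθ₄} gives r₂ω₂e^{iθ₂}+r₃ω₃e^{iθ₃}=r₄ω₄e^{iθ₄}.
Eliminating the other unknown: ω₄ = r₂ω₂ sin(θ₂−θ₃) / [r₄ sin(θ₄−θ₃)].
Numerator sine = +0.32061; denominator sine = -0.91355.
Result = 0.0421·5.445·(+0.32061) / (0.077·(-0.91355)) = -1.0449 rad/s; magnitude 1.0449 rad/s.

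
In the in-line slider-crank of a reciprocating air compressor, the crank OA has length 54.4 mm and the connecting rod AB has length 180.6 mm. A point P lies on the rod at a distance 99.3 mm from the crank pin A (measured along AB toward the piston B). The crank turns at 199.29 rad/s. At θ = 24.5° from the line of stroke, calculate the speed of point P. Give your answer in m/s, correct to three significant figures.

6.82

ω = 199.3 rad/s.  Crank-pin speed |V_A| = rω = 10.841 m/s, perpendicular to OA.
Rod angle: sinφ = −(r/L) sinθ ⇒ φ = -7.176°; ω_rod = −rω cosθ/√(L²−r²sin²θ) = -55.056 rad/s.
V_P = V_A + ω_rod × AP, with AP = 0.0993 m along the rod.
Components: V_Px = −rω sinθ − a·ω_rod·sinφ = -5.1788 m/s;  V_Py = rω cosθ + a·ω_rod·cosφ = +4.441 m/s.
|V_P| = √(V_Px² + V_Py²) = 6.8222 m/s.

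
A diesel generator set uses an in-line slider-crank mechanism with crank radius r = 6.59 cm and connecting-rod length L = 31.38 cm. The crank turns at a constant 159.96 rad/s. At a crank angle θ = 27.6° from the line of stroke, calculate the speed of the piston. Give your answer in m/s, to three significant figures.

ω = 160 rad/s
For an in-line slider-crank, x = r cosθ + √(L² − r² sin²θ), so v = −rω sinθ·[1 + r cosθ/√(L² − r² sin²θ)].
With r = 0.0659 m, L = 0.3138 m, θ = 27.6°: √(L² − r² sin²θ) = 0.31231 m.
v = −0.0659·160·0.46330·[1 + 0.0659·0.88620/0.31231] = -5.797 m/s.
|v| = 5.797 m/s.

5.80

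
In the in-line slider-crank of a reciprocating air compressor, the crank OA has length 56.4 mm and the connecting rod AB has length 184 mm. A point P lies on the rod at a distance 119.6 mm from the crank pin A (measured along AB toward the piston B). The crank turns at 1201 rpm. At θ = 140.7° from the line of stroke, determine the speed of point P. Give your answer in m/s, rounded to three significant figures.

4.25

ω = 125.8 rad/s.  Crank-pin speed |V_A| = rω = 7.0933 m/s, perpendicular to OA.
Rod angle: sinφ = −(r/L) sinθ ⇒ φ = -11.195°; ω_rod = −rω cosθ/√(L²−r²sin²θ) = +30.411 rad/s.
V_P = V_A + ω_rod × AP, with AP = 0.1196 m along the rod.
Components: V_Px = −rω sinθ − a·ω_rod·sinφ = -3.7867 m/s;  V_Py = rω cosθ + a·ω_rod·cosφ = -1.9212 m/s.
|V_P| = √(V_Px² + V_Py²) = 4.2461 m/s.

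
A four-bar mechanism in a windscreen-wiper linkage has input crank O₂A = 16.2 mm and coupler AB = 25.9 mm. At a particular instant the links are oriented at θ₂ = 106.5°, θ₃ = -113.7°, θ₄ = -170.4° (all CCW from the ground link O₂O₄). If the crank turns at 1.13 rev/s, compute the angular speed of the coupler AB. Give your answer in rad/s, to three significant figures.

ω₂ = 7.1 rad/s (from 1.13 rev/s).
Differentiating the loop-closure r₂e^{iθ₂}+r₃e^{iθ₃}=r₁+r₄e^{iθ₄} gives r₂ω₂e^{iθ₂}+r₃ω₃e^{iθ₃}=r₄ω₄e^{iθ₄}.
Eliminating the other unknown: ω₃ = r₂ω₂ sin(θ₄−θ₂) / [r₃ sin(θ₃−θ₄)].
Numerator sine = +0.99276; denominator sine = +0.83581.
Result = 0.0162·7.1·(+0.99276) / (0.0259·(+0.83581)) = +5.2749 rad/s; magnitude 5.2749 rad/s.

5.27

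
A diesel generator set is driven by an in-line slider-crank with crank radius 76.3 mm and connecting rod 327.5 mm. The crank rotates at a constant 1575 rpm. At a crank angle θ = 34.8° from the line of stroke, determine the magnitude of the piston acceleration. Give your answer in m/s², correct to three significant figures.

1880

ω = 2π·1575/60 = 164.9 rad/s
x(θ) = r cosθ + √(L² − r² sin²θ); with ω constant, a = ω²·d²x/dθ².
d²x/dθ² = −r cosθ − r²(cos2θ)/√u − r⁴ sin²2θ/(4u^{3/2}),  u = L² − r² sin²θ = 0.10536 m².
Substituting r = 0.0763 m, L = 0.3275 m, θ = 34.8°: d²x/dθ² = -0.069123 m.
a = ω²·d²x/dθ² = (164.9)²·(-0.069123) = -1880.4 m/s²;  |a| = 1880.4 m/s².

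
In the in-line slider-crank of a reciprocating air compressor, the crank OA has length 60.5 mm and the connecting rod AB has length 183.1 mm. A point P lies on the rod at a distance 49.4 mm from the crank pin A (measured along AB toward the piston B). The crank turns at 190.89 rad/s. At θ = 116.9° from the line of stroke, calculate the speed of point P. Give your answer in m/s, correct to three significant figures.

10.6

ω = 190.9 rad/s.  Crank-pin speed |V_A| = rω = 11.549 m/s, perpendicular to OA.
Rod angle: sinφ = −(r/L) sinθ ⇒ φ = -17.138°; ω_rod = −rω cosθ/√(L²−r²sin²θ) = +29.863 rad/s.
V_P = V_A + ω_rod × AP, with AP = 0.0494 m along the rod.
Components: V_Px = −rω sinθ − a·ω_rod·sinφ = -9.8645 m/s;  V_Py = rω cosθ + a·ω_rod·cosφ = -3.8154 m/s.
|V_P| = √(V_Px² + V_Py²) = 10.577 m/s.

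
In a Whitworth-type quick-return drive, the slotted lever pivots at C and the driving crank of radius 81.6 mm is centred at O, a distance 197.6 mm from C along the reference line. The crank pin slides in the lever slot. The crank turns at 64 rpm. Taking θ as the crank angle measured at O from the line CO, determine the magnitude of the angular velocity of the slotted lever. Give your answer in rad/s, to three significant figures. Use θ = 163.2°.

ω = 6.702 rad/s (from 64 rpm).
Crank pin A relative to C: A = (d + r cosθ, r sinθ); lever angle φ = atan2(r sinθ, d + r cosθ).
Differentiating tanφ: φ̇ = rω(d cosθ + r)/(d² + r² + 2dr cosθ).
d² + r² + 2dr cosθ = |CA|² = 0.0148324 m²;  d cosθ + r = -0.10757 m.
|ω_lever| = |0.0816·6.702·-0.10757| / 0.0148324 = 3.9661 rad/s.

3.97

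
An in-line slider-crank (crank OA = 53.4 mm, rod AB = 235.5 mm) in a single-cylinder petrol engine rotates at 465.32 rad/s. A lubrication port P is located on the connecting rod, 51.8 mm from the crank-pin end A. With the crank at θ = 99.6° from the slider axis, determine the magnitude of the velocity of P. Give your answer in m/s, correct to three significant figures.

24.5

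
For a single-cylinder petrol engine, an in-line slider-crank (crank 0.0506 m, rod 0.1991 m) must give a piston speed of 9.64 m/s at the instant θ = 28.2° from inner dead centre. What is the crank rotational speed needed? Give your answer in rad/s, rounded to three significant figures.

329

For an in-line slider-crank, |v_piston| = rω|sinθ|·[1 + r cosθ/√(L² − r² sin²θ)].
With r = 0.0506 m, L = 0.1991 m, θ = 28.2°: the bracketed kinematic factor |dx/dθ| = 0.029306 m.
ω = v/|dx/dθ| = 9.64/0.029306 = 328.95 rad/s.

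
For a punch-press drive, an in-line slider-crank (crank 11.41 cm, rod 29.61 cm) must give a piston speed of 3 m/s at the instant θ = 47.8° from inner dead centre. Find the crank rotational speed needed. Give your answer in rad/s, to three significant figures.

27.9

For an in-line slider-crank, |v_piston| = rω|sinθ|·[1 + r cosθ/√(L² − r² sin²θ)].
With r = 0.1141 m, L = 0.2961 m, θ = 47.8°: the bracketed kinematic factor |dx/dθ| = 0.10735 m.
ω = v/|dx/dθ| = 3/0.10735 = 27.945 rad/s.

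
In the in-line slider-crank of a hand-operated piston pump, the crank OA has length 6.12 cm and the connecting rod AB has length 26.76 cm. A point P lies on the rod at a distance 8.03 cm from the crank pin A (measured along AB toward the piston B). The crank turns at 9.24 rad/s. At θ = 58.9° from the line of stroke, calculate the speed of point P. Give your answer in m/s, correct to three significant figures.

0.542

ω = 9.24 rad/s.  Crank-pin speed |V_A| = rω = 0.56549 m/s, perpendicular to OA.
Rod angle: sinφ = −(r/L) sinθ ⇒ φ = -11.293°; ω_rod = −rω cosθ/√(L²−r²sin²θ) = -1.1131 rad/s.
V_P = V_A + ω_rod × AP, with AP = 0.0803 m along the rod.
Components: V_Px = −rω sinθ − a·ω_rod·sinφ = -0.50171 m/s;  V_Py = rω cosθ + a·ω_rod·cosφ = +0.20444 m/s.
|V_P| = √(V_Px² + V_Py²) = 0.54177 m/s.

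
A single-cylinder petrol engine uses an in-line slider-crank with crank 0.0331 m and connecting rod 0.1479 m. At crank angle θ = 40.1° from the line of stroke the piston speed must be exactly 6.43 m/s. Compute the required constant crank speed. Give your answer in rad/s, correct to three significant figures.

257

For an in-line slider-crank, |v_piston| = rω|sinθ|·[1 + r cosθ/√(L² − r² sin²θ)].
With r = 0.0331 m, L = 0.1479 m, θ = 40.1°: the bracketed kinematic factor |dx/dθ| = 0.025009 m.
ω = v/|dx/dθ| = 6.43/0.025009 = 257.11 rad/s.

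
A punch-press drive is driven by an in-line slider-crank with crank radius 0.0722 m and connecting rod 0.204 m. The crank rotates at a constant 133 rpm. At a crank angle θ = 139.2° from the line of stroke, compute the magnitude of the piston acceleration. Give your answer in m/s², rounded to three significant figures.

9.69

ω = 2π·133/60 = 13.93 rad/s
x(θ) = r cosθ + √(L² − r² sin²θ); with ω constant, a = ω²·d²x/dθ².
d²x/dθ² = −r cosθ − r²(cos2θ)/√u − r⁴ sin²2θ/(4u^{3/2}),  u = L² − r² sin²θ = 0.0393903 m².
Substituting r = 0.0722 m, L = 0.204 m, θ = 139.2°: d²x/dθ² = +0.049968 m.
a = ω²·d²x/dθ² = (13.93)²·(+0.049968) = +9.6928 m/s²;  |a| = 9.6928 m/s².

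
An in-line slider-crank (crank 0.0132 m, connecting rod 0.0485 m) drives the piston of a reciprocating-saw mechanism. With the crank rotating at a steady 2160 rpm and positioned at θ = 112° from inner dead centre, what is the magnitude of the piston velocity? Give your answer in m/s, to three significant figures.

2.48

ω = 2π·2160/60 = 226.2 rad/s
For an in-line slider-crank, x = r cosθ + √(L² − r² sin²θ), so v = −rω sinθ·[1 + r cosθ/√(L² − r² sin²θ)].
With r = 0.0132 m, L = 0.0485 m, θ = 112°: √(L² − r² sin²θ) = 0.04693 m.
v = −0.0132·226.2·0.92718·[1 + 0.0132·-0.37461/0.04693] = -2.4767 m/s.
|v| = 2.4767 m/s.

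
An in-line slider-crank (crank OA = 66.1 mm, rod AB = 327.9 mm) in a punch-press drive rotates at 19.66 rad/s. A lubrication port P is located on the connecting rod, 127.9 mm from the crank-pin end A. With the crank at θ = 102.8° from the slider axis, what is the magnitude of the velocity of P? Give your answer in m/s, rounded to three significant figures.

1.26

ω = 19.66 rad/s.  Crank-pin speed |V_A| = rω = 1.2995 m/s, perpendicular to OA.
Rod angle: sinφ = −(r/L) sinθ ⇒ φ = -11.337°; ω_rod = −rω cosθ/√(L²−r²sin²θ) = +0.89551 rad/s.
V_P = V_A + ω_rod × AP, with AP = 0.1279 m along the rod.
Components: V_Px = −rω sinθ − a·ω_rod·sinφ = -1.2447 m/s;  V_Py = rω cosθ + a·ω_rod·cosφ = -0.17561 m/s.
|V_P| = √(V_Px² + V_Py²) = 1.257 m/s.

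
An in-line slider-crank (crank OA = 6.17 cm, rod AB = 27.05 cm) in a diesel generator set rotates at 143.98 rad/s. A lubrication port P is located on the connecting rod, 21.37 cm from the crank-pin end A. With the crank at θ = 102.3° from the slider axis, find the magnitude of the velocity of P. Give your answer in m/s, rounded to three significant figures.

8.35

ω = 144 rad/s.  Crank-pin speed |V_A| = rω = 8.8836 m/s, perpendicular to OA.
Rod angle: sinφ = −(r/L) sinθ ⇒ φ = -12.877°; ω_rod = −rω cosθ/√(L²−r²sin²θ) = +7.1767 rad/s.
V_P = V_A + ω_rod × AP, with AP = 0.2137 m along the rod.
Components: V_Px = −rω sinθ − a·ω_rod·sinφ = -8.3379 m/s;  V_Py = rω cosθ + a·ω_rod·cosφ = -0.39738 m/s.
|V_P| = √(V_Px² + V_Py²) = 8.3473 m/s.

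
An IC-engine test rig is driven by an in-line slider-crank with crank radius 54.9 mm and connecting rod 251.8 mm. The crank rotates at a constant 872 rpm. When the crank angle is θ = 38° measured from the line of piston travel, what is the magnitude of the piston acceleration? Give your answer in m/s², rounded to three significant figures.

386

ω = 2π·872/60 = 91.32 rad/s
x(θ) = r cosθ + √(L² − r² sin²θ); with ω constant, a = ω²·d²x/dθ².
d²x/dθ² = −r cosθ − r²(cos2θ)/√u − r⁴ sin²2θ/(4u^{3/2}),  u = L² − r² sin²θ = 0.0622608 m².
Substituting r = 0.0549 m, L = 0.2518 m, θ = 38°: d²x/dθ² = -0.046322 m.
a = ω²·d²x/dθ² = (91.32)²·(-0.046322) = -386.26 m/s²;  |a| = 386.26 m/s².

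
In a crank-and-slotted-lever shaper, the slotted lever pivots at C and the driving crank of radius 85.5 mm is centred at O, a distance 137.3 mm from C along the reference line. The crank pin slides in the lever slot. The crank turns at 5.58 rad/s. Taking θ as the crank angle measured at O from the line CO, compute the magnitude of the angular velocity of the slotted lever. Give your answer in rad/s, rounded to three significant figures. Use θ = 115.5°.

ω = 5.58 rad/s
Crank pin A relative to C: A = (d + r cosθ, r sinθ); lever angle φ = atan2(r sinθ, d + r cosθ).
Differentiating tanφ: φ̇ = rω(d cosθ + r)/(d² + r² + 2dr cosθ).
d² + r² + 2dr cosθ = |CA|² = 0.0160539 m²;  d cosθ + r = +0.026391 m.
|ω_lever| = |0.0855·5.58·+0.026391| / 0.0160539 = 0.78428 rad/s.

0.784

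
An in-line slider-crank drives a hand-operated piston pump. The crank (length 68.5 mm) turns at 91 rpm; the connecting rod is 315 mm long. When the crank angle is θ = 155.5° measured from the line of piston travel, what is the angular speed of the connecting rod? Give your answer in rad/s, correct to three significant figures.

ω = 9.529 rad/s (converted from 91 rpm).
The rod makes angle φ with the slider axis where L sinφ = r sinθ; differentiating, L cosφ·φ̇ = r ω cosθ.
L cosφ = √(L² − r² sin²θ) = 0.31372 m.
|ω_rod| = r ω |cosθ| / √(L² − r² sin²θ) = 0.0685·9.529·0.90996/0.31372 = 1.8934 rad/s.

1.89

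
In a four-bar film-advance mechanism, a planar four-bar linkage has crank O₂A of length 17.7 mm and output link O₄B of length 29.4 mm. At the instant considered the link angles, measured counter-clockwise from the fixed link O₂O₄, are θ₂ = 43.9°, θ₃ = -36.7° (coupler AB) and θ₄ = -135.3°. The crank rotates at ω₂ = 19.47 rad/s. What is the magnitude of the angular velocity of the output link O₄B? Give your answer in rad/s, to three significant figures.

ω₂ = 19.47 rad/s
Differentiating the loop-closure r₂e^{iθ₂}+r₃e^{iθ₃}=r₁+r₄e^{iθ₄} gives r₂ω₂e^{iθ₂}+r₃ω₃e^{iθ₃}=r₄ω₄e^{iθ₄}.
Eliminating the other unknown: ω₄ = r₂ω₂ sin(θ₂−θ₃) / [r₄ sin(θ₄−θ₃)].
Numerator sine = +0.98657; denominator sine = -0.98876.
Result = 0.0177·19.47·(+0.98657) / (0.0294·(-0.98876)) = -11.696 rad/s; magnitude 11.696 rad/s.

11.7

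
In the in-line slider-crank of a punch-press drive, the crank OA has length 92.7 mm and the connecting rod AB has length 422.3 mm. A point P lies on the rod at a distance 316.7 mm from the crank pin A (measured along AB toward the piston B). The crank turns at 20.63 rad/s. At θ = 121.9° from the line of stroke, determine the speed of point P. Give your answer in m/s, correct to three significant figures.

1.50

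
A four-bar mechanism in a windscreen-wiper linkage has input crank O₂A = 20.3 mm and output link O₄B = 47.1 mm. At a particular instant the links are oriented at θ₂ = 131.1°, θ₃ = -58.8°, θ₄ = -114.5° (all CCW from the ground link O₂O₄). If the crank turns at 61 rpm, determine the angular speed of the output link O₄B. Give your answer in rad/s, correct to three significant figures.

ω₂ = 6.388 rad/s (from 61 rpm).
Differentiating the loop-closure r₂e^{iθ₂}+r₃e^{iθ₃}=r₁+r₄e^{iθ₄} gives r₂ω₂e^{iθ₂}+r₃ω₃e^{iθ₃}=r₄ω₄e^{iθ₄}.
Eliminating the other unknown: ω₄ = r₂ω₂ sin(θ₂−θ₃) / [r₄ sin(θ₄−θ₃)].
Numerator sine = -0.17193; denominator sine = -0.82610.
Result = 0.0203·6.388·(-0.17193) / (0.0471·(-0.82610)) = +0.573 rad/s; magnitude 0.573 rad/s.

0.573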